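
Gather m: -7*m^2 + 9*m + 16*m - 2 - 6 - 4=-7*m^2 + 25*m - 12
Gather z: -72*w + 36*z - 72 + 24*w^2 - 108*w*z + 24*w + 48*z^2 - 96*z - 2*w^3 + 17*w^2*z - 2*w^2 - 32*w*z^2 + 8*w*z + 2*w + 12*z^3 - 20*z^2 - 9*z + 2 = -2*w^3 + 22*w^2 - 46*w + 12*z^3 + z^2*(28 - 32*w) + z*(17*w^2 - 100*w - 69) - 70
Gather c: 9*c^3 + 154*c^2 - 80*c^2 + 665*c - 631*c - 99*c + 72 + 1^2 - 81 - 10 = 9*c^3 + 74*c^2 - 65*c - 18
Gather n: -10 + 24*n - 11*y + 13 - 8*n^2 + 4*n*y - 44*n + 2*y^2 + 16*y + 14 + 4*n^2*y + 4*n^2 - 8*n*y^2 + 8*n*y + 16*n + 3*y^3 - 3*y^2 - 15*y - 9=n^2*(4*y - 4) + n*(-8*y^2 + 12*y - 4) + 3*y^3 - y^2 - 10*y + 8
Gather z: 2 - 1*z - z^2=-z^2 - z + 2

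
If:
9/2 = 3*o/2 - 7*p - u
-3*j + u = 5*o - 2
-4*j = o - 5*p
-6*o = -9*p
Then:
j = -5/34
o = -30/119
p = -20/119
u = -881/238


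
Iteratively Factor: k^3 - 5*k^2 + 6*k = (k - 3)*(k^2 - 2*k) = (k - 3)*(k - 2)*(k)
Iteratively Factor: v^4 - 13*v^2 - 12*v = (v + 1)*(v^3 - v^2 - 12*v) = v*(v + 1)*(v^2 - v - 12) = v*(v + 1)*(v + 3)*(v - 4)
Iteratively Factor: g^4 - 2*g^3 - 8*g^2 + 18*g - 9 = (g - 1)*(g^3 - g^2 - 9*g + 9) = (g - 1)^2*(g^2 - 9) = (g - 3)*(g - 1)^2*(g + 3)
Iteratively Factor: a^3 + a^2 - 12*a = (a)*(a^2 + a - 12) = a*(a + 4)*(a - 3)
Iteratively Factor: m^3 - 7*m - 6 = (m - 3)*(m^2 + 3*m + 2) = (m - 3)*(m + 1)*(m + 2)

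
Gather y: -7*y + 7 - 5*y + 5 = 12 - 12*y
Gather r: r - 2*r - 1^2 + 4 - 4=-r - 1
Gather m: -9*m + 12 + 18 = 30 - 9*m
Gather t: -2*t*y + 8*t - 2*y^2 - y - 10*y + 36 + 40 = t*(8 - 2*y) - 2*y^2 - 11*y + 76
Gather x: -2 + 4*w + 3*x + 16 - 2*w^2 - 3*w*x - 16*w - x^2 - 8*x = -2*w^2 - 12*w - x^2 + x*(-3*w - 5) + 14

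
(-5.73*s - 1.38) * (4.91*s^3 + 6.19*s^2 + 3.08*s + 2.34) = -28.1343*s^4 - 42.2445*s^3 - 26.1906*s^2 - 17.6586*s - 3.2292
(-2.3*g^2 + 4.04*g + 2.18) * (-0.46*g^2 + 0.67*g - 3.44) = 1.058*g^4 - 3.3994*g^3 + 9.616*g^2 - 12.437*g - 7.4992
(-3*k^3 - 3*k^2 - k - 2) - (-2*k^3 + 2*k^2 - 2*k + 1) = -k^3 - 5*k^2 + k - 3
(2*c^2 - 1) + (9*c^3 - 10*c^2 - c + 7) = 9*c^3 - 8*c^2 - c + 6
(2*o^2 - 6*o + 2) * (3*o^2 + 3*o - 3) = 6*o^4 - 12*o^3 - 18*o^2 + 24*o - 6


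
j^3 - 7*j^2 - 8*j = j*(j - 8)*(j + 1)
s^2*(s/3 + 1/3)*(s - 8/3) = s^4/3 - 5*s^3/9 - 8*s^2/9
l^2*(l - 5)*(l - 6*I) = l^4 - 5*l^3 - 6*I*l^3 + 30*I*l^2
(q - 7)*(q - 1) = q^2 - 8*q + 7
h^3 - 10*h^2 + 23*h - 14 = (h - 7)*(h - 2)*(h - 1)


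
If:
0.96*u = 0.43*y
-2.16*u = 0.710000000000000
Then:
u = -0.33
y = -0.73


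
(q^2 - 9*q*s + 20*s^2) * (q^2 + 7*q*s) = q^4 - 2*q^3*s - 43*q^2*s^2 + 140*q*s^3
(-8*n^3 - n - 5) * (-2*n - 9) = 16*n^4 + 72*n^3 + 2*n^2 + 19*n + 45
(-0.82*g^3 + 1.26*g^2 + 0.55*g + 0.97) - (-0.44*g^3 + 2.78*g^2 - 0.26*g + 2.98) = -0.38*g^3 - 1.52*g^2 + 0.81*g - 2.01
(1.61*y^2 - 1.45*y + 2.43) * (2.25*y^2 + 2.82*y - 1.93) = 3.6225*y^4 + 1.2777*y^3 - 1.7288*y^2 + 9.6511*y - 4.6899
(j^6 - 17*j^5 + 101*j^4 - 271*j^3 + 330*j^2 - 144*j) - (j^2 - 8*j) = j^6 - 17*j^5 + 101*j^4 - 271*j^3 + 329*j^2 - 136*j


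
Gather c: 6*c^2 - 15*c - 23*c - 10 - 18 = 6*c^2 - 38*c - 28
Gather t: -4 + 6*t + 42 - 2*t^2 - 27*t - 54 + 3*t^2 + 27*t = t^2 + 6*t - 16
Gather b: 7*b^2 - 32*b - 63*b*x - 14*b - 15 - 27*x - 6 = 7*b^2 + b*(-63*x - 46) - 27*x - 21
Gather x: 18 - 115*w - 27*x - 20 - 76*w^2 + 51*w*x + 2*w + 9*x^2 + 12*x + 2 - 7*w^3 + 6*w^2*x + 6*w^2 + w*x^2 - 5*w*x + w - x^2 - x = -7*w^3 - 70*w^2 - 112*w + x^2*(w + 8) + x*(6*w^2 + 46*w - 16)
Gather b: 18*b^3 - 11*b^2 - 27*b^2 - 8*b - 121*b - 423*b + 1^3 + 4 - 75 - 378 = 18*b^3 - 38*b^2 - 552*b - 448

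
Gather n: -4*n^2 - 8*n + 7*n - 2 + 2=-4*n^2 - n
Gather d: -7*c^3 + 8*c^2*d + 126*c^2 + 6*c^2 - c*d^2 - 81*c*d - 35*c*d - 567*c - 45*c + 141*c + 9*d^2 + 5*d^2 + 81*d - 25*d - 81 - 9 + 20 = -7*c^3 + 132*c^2 - 471*c + d^2*(14 - c) + d*(8*c^2 - 116*c + 56) - 70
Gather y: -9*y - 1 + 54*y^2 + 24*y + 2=54*y^2 + 15*y + 1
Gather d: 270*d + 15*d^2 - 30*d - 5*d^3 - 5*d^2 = -5*d^3 + 10*d^2 + 240*d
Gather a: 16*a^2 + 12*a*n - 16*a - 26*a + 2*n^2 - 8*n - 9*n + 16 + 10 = 16*a^2 + a*(12*n - 42) + 2*n^2 - 17*n + 26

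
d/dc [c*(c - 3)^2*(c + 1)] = 4*c^3 - 15*c^2 + 6*c + 9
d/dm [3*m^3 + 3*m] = 9*m^2 + 3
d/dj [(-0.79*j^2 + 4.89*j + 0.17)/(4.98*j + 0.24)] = (-3.9342*j^2 - 0.379200000000001*j + 0.327)/(24.8004*j^2 + 2.3904*j + 0.0576)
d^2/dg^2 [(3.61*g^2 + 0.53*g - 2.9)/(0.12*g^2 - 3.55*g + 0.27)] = (3.090984*g^3 - 0.952343999999982*g^2 + 7.309368*g - 71.364232)/(0.001728*g^6 - 0.15336*g^5 + 4.548564*g^4 - 45.428995*g^3 + 10.234269*g^2 - 0.776385*g + 0.019683)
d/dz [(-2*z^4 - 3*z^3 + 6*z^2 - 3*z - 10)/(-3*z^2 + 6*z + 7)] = (12*z^5 - 27*z^4 - 92*z^3 - 36*z^2 + 24*z + 39)/(9*z^4 - 36*z^3 - 6*z^2 + 84*z + 49)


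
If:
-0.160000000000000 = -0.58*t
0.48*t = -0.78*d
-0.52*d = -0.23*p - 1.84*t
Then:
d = -0.17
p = -2.59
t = 0.28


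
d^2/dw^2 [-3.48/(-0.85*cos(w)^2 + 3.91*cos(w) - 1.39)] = (-10.0572*(1 - cos(w)^2)^2 + 34.69734*cos(w)^3 - 41.784708*cos(w)^2 - 88.308132*cos(w) + 108.239136)/(0.85*cos(w)^2 - 3.91*cos(w) + 1.39)^3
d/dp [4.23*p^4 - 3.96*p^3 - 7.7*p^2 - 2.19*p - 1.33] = 16.92*p^3 - 11.88*p^2 - 15.4*p - 2.19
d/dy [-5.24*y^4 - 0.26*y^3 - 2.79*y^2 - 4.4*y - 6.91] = -20.96*y^3 - 0.78*y^2 - 5.58*y - 4.4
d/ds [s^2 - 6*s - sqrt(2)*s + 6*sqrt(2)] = 2*s - 6 - sqrt(2)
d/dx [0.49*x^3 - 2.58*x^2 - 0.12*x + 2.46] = 1.47*x^2 - 5.16*x - 0.12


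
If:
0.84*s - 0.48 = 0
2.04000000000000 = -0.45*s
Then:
No Solution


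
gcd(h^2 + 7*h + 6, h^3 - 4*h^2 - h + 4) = h + 1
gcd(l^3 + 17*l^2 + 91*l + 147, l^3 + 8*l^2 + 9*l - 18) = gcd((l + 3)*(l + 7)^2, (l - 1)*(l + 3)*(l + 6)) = l + 3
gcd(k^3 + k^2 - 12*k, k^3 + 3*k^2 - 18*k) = k^2 - 3*k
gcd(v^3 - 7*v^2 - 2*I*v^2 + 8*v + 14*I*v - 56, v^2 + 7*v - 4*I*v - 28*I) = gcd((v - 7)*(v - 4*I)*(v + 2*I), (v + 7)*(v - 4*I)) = v - 4*I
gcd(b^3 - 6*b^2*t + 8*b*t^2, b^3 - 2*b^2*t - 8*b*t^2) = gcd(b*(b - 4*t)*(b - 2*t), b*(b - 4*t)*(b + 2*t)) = -b^2 + 4*b*t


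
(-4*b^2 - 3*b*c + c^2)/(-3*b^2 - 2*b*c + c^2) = (4*b - c)/(3*b - c)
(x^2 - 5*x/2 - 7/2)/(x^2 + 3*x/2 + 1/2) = (2*x - 7)/(2*x + 1)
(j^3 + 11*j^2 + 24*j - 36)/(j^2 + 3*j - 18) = (j^2 + 5*j - 6)/(j - 3)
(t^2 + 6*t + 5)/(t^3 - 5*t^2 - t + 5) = (t + 5)/(t^2 - 6*t + 5)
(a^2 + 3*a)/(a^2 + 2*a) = (a + 3)/(a + 2)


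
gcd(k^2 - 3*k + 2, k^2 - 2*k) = k - 2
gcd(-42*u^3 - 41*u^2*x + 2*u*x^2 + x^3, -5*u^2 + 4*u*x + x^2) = 1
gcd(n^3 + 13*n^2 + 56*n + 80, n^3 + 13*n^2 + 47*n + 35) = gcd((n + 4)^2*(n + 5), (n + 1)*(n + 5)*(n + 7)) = n + 5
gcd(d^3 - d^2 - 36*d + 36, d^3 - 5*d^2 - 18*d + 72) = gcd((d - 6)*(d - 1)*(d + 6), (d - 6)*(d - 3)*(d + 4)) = d - 6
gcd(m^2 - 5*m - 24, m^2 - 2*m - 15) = m + 3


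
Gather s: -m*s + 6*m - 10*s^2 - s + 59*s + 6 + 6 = 6*m - 10*s^2 + s*(58 - m) + 12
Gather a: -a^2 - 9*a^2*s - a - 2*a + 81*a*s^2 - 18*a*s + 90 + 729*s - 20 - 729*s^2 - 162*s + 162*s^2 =a^2*(-9*s - 1) + a*(81*s^2 - 18*s - 3) - 567*s^2 + 567*s + 70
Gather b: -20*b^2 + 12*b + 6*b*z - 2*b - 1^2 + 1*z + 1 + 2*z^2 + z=-20*b^2 + b*(6*z + 10) + 2*z^2 + 2*z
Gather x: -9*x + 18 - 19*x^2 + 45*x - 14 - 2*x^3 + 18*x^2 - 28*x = -2*x^3 - x^2 + 8*x + 4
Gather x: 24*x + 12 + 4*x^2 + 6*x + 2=4*x^2 + 30*x + 14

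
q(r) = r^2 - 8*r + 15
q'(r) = 2*r - 8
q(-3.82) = 60.15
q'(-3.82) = -15.64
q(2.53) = 1.16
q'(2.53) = -2.94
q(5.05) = 0.10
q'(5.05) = 2.10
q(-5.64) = 91.93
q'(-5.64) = -19.28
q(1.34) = 6.08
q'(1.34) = -5.32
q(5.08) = 0.17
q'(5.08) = 2.16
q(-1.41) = 28.27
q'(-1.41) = -10.82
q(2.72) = 0.64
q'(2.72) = -2.56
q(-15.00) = 360.00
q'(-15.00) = -38.00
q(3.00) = 0.00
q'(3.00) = -2.00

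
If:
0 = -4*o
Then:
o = 0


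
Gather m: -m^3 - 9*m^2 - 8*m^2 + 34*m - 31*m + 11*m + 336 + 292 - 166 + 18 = -m^3 - 17*m^2 + 14*m + 480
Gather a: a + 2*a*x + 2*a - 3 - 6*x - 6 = a*(2*x + 3) - 6*x - 9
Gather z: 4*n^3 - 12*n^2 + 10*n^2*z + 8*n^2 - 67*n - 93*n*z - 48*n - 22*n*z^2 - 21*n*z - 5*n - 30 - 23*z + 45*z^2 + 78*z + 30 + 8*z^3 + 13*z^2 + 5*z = 4*n^3 - 4*n^2 - 120*n + 8*z^3 + z^2*(58 - 22*n) + z*(10*n^2 - 114*n + 60)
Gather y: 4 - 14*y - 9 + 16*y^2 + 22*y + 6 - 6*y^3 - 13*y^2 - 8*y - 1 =-6*y^3 + 3*y^2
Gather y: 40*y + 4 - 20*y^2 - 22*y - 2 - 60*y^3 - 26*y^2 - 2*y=-60*y^3 - 46*y^2 + 16*y + 2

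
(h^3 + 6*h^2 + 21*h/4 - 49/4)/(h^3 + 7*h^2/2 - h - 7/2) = (h + 7/2)/(h + 1)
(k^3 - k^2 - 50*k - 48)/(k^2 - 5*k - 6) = (k^2 - 2*k - 48)/(k - 6)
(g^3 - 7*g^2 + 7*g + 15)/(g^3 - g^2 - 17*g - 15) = (g - 3)/(g + 3)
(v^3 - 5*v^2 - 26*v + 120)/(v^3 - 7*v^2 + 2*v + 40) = (v^2 - v - 30)/(v^2 - 3*v - 10)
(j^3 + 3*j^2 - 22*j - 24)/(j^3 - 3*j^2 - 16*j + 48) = (j^2 + 7*j + 6)/(j^2 + j - 12)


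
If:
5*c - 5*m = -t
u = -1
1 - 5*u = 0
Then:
No Solution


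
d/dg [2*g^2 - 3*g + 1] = 4*g - 3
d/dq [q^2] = 2*q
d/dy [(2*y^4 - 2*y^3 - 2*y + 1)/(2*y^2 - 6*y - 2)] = (2*y^5 - 10*y^4 + 2*y^3 + 4*y^2 - y + 5/2)/(y^4 - 6*y^3 + 7*y^2 + 6*y + 1)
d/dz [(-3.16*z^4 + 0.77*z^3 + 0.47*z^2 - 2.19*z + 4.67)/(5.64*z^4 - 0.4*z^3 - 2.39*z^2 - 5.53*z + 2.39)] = (-3.0788*z^6 + 9.8032*z^5 + 87.8269*z^4 - 145.833*z^3 + 3.2917*z^2 + 24.5692*z + 20.591)/(31.8096*z^8 - 4.512*z^7 - 26.7992*z^6 - 60.4664*z^5 + 37.0953*z^4 + 24.5214*z^3 + 19.1567*z^2 - 26.4334*z + 5.7121)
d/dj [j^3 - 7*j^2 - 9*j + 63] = 3*j^2 - 14*j - 9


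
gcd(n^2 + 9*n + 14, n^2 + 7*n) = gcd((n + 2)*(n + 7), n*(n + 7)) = n + 7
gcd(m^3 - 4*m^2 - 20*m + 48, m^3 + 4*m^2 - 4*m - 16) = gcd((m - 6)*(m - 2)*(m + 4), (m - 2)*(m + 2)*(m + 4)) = m^2 + 2*m - 8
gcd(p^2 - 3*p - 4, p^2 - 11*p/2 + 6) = p - 4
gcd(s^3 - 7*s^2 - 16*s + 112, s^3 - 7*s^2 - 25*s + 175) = s - 7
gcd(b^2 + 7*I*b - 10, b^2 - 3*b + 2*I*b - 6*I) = b + 2*I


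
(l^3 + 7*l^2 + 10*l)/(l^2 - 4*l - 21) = l*(l^2 + 7*l + 10)/(l^2 - 4*l - 21)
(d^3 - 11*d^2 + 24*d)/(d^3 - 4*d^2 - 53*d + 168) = d/(d + 7)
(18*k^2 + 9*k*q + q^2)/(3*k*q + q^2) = (6*k + q)/q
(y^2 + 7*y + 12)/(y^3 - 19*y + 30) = (y^2 + 7*y + 12)/(y^3 - 19*y + 30)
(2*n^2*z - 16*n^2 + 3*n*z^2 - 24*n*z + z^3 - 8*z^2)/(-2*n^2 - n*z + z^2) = (2*n*z - 16*n + z^2 - 8*z)/(-2*n + z)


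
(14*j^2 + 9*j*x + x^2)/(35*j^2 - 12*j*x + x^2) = (14*j^2 + 9*j*x + x^2)/(35*j^2 - 12*j*x + x^2)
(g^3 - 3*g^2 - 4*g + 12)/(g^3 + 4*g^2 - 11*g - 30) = (g - 2)/(g + 5)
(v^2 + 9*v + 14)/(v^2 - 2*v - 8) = (v + 7)/(v - 4)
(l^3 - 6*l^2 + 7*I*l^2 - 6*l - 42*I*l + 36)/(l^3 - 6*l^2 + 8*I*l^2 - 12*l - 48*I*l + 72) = (l + I)/(l + 2*I)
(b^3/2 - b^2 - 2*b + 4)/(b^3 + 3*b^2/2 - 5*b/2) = (b^3 - 2*b^2 - 4*b + 8)/(b*(2*b^2 + 3*b - 5))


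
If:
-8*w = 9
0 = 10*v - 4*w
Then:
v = -9/20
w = -9/8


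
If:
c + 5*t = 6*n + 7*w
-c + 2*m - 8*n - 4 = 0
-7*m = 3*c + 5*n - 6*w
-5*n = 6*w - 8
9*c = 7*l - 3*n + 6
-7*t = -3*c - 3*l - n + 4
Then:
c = 318596/126181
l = 269574/126181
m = 113980/126181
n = -74420/126181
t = 169338/126181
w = 230258/126181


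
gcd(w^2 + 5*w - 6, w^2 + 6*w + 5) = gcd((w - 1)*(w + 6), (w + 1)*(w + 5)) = 1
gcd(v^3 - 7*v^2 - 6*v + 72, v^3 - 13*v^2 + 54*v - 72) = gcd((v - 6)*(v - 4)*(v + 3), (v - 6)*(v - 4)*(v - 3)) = v^2 - 10*v + 24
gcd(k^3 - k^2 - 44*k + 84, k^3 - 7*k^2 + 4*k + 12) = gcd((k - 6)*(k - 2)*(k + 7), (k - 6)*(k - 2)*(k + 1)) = k^2 - 8*k + 12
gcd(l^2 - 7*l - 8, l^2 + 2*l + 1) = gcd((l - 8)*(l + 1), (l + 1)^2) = l + 1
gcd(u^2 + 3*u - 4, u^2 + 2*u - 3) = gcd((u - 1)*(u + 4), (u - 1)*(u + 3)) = u - 1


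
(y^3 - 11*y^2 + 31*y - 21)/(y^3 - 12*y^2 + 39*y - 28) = (y - 3)/(y - 4)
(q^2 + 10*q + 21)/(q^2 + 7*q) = (q + 3)/q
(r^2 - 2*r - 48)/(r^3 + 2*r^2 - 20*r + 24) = (r - 8)/(r^2 - 4*r + 4)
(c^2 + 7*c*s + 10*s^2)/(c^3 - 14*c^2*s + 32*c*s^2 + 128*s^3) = (c + 5*s)/(c^2 - 16*c*s + 64*s^2)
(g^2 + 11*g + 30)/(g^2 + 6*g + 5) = (g + 6)/(g + 1)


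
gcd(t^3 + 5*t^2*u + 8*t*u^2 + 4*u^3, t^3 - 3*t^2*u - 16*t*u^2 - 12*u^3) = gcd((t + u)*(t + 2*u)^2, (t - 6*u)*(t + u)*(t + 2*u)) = t^2 + 3*t*u + 2*u^2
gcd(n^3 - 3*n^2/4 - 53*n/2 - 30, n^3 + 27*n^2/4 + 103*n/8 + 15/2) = n^2 + 21*n/4 + 5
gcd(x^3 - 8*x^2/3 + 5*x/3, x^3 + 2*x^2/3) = x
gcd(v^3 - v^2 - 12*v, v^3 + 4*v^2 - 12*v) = v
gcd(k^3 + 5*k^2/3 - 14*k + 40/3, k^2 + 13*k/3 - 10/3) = k + 5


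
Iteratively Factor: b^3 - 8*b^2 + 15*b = (b - 3)*(b^2 - 5*b) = b*(b - 3)*(b - 5)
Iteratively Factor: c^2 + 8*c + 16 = (c + 4)*(c + 4)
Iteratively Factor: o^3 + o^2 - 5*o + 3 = (o - 1)*(o^2 + 2*o - 3) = (o - 1)*(o + 3)*(o - 1)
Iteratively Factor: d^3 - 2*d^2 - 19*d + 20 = (d - 1)*(d^2 - d - 20) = (d - 1)*(d + 4)*(d - 5)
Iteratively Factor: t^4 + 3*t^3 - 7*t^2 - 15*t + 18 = (t + 3)*(t^3 - 7*t + 6) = (t + 3)^2*(t^2 - 3*t + 2) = (t - 2)*(t + 3)^2*(t - 1)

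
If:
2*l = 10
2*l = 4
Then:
No Solution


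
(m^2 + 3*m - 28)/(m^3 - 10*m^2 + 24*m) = (m + 7)/(m*(m - 6))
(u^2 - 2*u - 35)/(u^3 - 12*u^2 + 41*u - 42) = (u + 5)/(u^2 - 5*u + 6)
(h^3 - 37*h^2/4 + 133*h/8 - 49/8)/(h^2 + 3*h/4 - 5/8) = (4*h^2 - 35*h + 49)/(4*h + 5)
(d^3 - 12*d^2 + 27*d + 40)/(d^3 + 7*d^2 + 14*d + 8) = (d^2 - 13*d + 40)/(d^2 + 6*d + 8)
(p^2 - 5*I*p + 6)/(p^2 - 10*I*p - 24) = (p + I)/(p - 4*I)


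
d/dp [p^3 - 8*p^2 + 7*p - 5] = 3*p^2 - 16*p + 7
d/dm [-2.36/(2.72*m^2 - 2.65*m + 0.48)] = (12.8384*m - 6.254)/(2.72*m^2 - 2.65*m + 0.48)^2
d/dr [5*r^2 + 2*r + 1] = 10*r + 2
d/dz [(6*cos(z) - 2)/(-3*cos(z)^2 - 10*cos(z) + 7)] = 2*(-9*cos(z)^2 + 6*cos(z) - 11)*sin(z)/(-3*sin(z)^2 + 10*cos(z) - 4)^2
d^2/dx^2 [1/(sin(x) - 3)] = (-3*sin(x) + cos(x)^2 + 1)/(sin(x) - 3)^3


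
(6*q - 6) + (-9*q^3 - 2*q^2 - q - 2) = -9*q^3 - 2*q^2 + 5*q - 8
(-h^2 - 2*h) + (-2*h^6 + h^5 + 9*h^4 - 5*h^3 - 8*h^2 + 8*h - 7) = -2*h^6 + h^5 + 9*h^4 - 5*h^3 - 9*h^2 + 6*h - 7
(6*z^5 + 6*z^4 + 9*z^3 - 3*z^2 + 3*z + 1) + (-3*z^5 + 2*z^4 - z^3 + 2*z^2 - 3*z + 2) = 3*z^5 + 8*z^4 + 8*z^3 - z^2 + 3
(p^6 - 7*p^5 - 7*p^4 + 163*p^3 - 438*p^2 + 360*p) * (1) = p^6 - 7*p^5 - 7*p^4 + 163*p^3 - 438*p^2 + 360*p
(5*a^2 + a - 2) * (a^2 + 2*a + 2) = 5*a^4 + 11*a^3 + 10*a^2 - 2*a - 4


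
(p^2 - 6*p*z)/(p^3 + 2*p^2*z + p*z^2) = (p - 6*z)/(p^2 + 2*p*z + z^2)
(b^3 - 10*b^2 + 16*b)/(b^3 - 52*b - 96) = b*(b - 2)/(b^2 + 8*b + 12)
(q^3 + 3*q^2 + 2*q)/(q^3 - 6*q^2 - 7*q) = (q + 2)/(q - 7)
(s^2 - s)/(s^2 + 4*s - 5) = s/(s + 5)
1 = 1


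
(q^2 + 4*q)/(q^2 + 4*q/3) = 3*(q + 4)/(3*q + 4)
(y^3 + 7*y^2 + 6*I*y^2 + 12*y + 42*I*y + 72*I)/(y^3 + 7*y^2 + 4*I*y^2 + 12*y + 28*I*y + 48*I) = (y + 6*I)/(y + 4*I)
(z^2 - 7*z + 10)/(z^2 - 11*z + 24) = (z^2 - 7*z + 10)/(z^2 - 11*z + 24)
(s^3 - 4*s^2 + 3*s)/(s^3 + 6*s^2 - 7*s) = (s - 3)/(s + 7)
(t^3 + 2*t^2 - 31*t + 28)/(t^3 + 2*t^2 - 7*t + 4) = (t^2 + 3*t - 28)/(t^2 + 3*t - 4)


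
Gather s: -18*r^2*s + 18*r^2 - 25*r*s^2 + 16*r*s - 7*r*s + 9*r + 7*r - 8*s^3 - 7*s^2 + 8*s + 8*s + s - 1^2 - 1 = 18*r^2 + 16*r - 8*s^3 + s^2*(-25*r - 7) + s*(-18*r^2 + 9*r + 17) - 2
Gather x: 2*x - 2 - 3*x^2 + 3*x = -3*x^2 + 5*x - 2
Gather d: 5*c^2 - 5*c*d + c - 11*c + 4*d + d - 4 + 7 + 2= 5*c^2 - 10*c + d*(5 - 5*c) + 5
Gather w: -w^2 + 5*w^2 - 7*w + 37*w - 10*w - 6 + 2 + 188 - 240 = 4*w^2 + 20*w - 56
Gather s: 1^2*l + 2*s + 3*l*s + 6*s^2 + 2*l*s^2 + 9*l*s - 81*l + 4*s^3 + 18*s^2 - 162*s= -80*l + 4*s^3 + s^2*(2*l + 24) + s*(12*l - 160)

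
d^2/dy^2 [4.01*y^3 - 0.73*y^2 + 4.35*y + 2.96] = 24.06*y - 1.46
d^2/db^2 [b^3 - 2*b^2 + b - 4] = 6*b - 4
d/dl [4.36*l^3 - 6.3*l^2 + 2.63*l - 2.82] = 13.08*l^2 - 12.6*l + 2.63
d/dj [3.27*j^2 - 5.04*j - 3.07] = 6.54*j - 5.04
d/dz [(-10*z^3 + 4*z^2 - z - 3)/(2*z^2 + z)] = (-20*z^4 - 20*z^3 + 6*z^2 + 12*z + 3)/(z^2*(4*z^2 + 4*z + 1))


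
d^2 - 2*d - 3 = (d - 3)*(d + 1)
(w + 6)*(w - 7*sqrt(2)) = w^2 - 7*sqrt(2)*w + 6*w - 42*sqrt(2)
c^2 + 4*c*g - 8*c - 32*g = (c - 8)*(c + 4*g)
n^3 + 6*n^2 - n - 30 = (n - 2)*(n + 3)*(n + 5)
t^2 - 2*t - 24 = (t - 6)*(t + 4)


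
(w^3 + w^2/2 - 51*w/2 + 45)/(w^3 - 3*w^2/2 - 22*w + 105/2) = (2*w^2 + 7*w - 30)/(2*w^2 + 3*w - 35)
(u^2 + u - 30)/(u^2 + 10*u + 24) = (u - 5)/(u + 4)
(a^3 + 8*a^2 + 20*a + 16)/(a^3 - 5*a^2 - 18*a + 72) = (a^2 + 4*a + 4)/(a^2 - 9*a + 18)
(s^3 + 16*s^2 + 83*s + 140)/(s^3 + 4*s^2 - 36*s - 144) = (s^2 + 12*s + 35)/(s^2 - 36)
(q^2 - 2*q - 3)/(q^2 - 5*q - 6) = (q - 3)/(q - 6)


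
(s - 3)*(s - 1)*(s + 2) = s^3 - 2*s^2 - 5*s + 6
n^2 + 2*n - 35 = (n - 5)*(n + 7)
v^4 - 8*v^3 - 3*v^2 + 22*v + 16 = (v - 8)*(v - 2)*(v + 1)^2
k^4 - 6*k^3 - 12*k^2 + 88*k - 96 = (k - 6)*(k - 2)^2*(k + 4)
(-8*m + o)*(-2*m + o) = 16*m^2 - 10*m*o + o^2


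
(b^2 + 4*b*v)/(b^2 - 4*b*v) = (b + 4*v)/(b - 4*v)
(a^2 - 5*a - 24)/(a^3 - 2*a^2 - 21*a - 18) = (a - 8)/(a^2 - 5*a - 6)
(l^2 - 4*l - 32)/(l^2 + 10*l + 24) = (l - 8)/(l + 6)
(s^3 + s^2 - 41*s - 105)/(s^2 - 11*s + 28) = (s^2 + 8*s + 15)/(s - 4)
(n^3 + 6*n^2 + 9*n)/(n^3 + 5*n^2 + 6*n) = (n + 3)/(n + 2)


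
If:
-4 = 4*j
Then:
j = -1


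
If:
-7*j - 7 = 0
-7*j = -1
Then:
No Solution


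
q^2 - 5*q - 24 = (q - 8)*(q + 3)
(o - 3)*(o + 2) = o^2 - o - 6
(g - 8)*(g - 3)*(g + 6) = g^3 - 5*g^2 - 42*g + 144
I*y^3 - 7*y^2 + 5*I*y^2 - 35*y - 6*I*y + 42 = (y + 6)*(y + 7*I)*(I*y - I)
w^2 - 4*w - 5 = (w - 5)*(w + 1)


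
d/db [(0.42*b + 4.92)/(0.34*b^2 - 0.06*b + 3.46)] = (-0.1428*b^2 - 3.3456*b + 1.7484)/(0.1156*b^4 - 0.0408*b^3 + 2.3564*b^2 - 0.4152*b + 11.9716)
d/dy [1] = 0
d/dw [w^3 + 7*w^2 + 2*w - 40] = 3*w^2 + 14*w + 2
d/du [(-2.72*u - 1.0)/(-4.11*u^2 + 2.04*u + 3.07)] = (11.1792*u^2 - 5.5488*u - (2.72*u + 1.0)*(8.22*u - 2.04) - 8.3504)/(-4.11*u^2 + 2.04*u + 3.07)^2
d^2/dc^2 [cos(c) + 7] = -cos(c)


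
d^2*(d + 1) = d^3 + d^2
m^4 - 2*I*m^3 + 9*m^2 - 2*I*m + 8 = (m - 4*I)*(m - I)*(m + I)*(m + 2*I)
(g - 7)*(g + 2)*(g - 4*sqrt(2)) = g^3 - 4*sqrt(2)*g^2 - 5*g^2 - 14*g + 20*sqrt(2)*g + 56*sqrt(2)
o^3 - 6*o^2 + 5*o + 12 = (o - 4)*(o - 3)*(o + 1)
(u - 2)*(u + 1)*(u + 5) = u^3 + 4*u^2 - 7*u - 10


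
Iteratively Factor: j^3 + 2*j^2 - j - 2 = (j - 1)*(j^2 + 3*j + 2) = (j - 1)*(j + 2)*(j + 1)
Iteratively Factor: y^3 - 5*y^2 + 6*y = (y)*(y^2 - 5*y + 6) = y*(y - 3)*(y - 2)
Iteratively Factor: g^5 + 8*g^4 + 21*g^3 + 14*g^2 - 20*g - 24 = (g + 3)*(g^4 + 5*g^3 + 6*g^2 - 4*g - 8) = (g - 1)*(g + 3)*(g^3 + 6*g^2 + 12*g + 8) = (g - 1)*(g + 2)*(g + 3)*(g^2 + 4*g + 4) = (g - 1)*(g + 2)^2*(g + 3)*(g + 2)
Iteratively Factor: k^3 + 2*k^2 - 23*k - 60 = (k - 5)*(k^2 + 7*k + 12) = (k - 5)*(k + 4)*(k + 3)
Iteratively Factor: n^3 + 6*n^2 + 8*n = (n + 4)*(n^2 + 2*n) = n*(n + 4)*(n + 2)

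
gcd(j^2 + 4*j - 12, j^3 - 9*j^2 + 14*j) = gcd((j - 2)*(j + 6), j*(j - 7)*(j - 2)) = j - 2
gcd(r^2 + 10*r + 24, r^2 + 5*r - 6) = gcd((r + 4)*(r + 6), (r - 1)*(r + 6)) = r + 6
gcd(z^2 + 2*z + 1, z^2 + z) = z + 1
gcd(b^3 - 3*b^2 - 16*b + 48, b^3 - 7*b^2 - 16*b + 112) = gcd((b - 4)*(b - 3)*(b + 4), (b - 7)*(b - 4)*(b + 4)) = b^2 - 16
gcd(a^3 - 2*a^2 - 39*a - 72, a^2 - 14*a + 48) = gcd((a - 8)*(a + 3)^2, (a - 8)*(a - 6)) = a - 8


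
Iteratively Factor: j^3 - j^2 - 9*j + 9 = (j - 3)*(j^2 + 2*j - 3) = (j - 3)*(j - 1)*(j + 3)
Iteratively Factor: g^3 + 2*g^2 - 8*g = (g)*(g^2 + 2*g - 8) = g*(g + 4)*(g - 2)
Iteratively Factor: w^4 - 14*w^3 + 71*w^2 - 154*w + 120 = (w - 3)*(w^3 - 11*w^2 + 38*w - 40) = (w - 4)*(w - 3)*(w^2 - 7*w + 10) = (w - 5)*(w - 4)*(w - 3)*(w - 2)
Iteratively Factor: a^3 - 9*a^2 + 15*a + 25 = (a - 5)*(a^2 - 4*a - 5) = (a - 5)*(a + 1)*(a - 5)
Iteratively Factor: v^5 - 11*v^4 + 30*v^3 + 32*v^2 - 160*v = (v)*(v^4 - 11*v^3 + 30*v^2 + 32*v - 160) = v*(v + 2)*(v^3 - 13*v^2 + 56*v - 80) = v*(v - 4)*(v + 2)*(v^2 - 9*v + 20) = v*(v - 4)^2*(v + 2)*(v - 5)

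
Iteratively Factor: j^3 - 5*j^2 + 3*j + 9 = (j - 3)*(j^2 - 2*j - 3) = (j - 3)^2*(j + 1)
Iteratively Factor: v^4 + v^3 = (v + 1)*(v^3) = v*(v + 1)*(v^2) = v^2*(v + 1)*(v)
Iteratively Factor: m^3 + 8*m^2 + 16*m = (m + 4)*(m^2 + 4*m) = m*(m + 4)*(m + 4)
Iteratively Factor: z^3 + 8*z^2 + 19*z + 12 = (z + 3)*(z^2 + 5*z + 4) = (z + 1)*(z + 3)*(z + 4)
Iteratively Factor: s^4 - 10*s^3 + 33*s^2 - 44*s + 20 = (s - 2)*(s^3 - 8*s^2 + 17*s - 10) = (s - 2)^2*(s^2 - 6*s + 5) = (s - 2)^2*(s - 1)*(s - 5)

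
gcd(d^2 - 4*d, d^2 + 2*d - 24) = d - 4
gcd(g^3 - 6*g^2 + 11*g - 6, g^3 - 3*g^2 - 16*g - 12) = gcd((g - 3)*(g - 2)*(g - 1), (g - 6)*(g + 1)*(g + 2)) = 1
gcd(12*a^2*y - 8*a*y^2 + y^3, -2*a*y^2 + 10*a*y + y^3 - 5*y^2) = -2*a*y + y^2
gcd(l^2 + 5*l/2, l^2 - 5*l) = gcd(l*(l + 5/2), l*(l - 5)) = l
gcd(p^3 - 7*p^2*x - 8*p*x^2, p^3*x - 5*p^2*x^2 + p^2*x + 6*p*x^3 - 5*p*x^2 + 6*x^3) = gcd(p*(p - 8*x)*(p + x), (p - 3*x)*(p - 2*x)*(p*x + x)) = 1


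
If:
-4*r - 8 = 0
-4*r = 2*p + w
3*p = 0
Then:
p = 0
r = -2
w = 8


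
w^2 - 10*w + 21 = (w - 7)*(w - 3)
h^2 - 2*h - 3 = (h - 3)*(h + 1)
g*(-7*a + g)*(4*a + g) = -28*a^2*g - 3*a*g^2 + g^3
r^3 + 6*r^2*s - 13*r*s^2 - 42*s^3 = (r - 3*s)*(r + 2*s)*(r + 7*s)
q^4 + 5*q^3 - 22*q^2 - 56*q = q*(q - 4)*(q + 2)*(q + 7)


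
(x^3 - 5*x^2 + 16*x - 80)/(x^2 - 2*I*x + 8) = (x^2 + x*(-5 + 4*I) - 20*I)/(x + 2*I)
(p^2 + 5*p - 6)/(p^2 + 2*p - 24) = (p - 1)/(p - 4)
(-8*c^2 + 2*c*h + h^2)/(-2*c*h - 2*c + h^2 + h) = (4*c + h)/(h + 1)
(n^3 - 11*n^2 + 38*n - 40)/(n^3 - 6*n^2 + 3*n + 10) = (n - 4)/(n + 1)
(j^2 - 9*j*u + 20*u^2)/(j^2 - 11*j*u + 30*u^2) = (-j + 4*u)/(-j + 6*u)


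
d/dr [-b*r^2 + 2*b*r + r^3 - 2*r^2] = -2*b*r + 2*b + 3*r^2 - 4*r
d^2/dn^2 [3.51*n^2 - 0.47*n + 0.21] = 7.02000000000000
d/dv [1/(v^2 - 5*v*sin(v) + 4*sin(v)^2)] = (5*v*cos(v) - 2*v + 5*sin(v) - 4*sin(2*v))/((v - 4*sin(v))^2*(v - sin(v))^2)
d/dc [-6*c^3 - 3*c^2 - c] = -18*c^2 - 6*c - 1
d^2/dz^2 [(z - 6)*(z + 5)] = 2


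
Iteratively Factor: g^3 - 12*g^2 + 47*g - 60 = (g - 3)*(g^2 - 9*g + 20) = (g - 4)*(g - 3)*(g - 5)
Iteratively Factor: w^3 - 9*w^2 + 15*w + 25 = (w - 5)*(w^2 - 4*w - 5) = (w - 5)*(w + 1)*(w - 5)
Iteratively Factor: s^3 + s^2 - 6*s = (s)*(s^2 + s - 6) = s*(s + 3)*(s - 2)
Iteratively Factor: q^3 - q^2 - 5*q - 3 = (q - 3)*(q^2 + 2*q + 1) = (q - 3)*(q + 1)*(q + 1)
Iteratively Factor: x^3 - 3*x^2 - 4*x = (x)*(x^2 - 3*x - 4) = x*(x - 4)*(x + 1)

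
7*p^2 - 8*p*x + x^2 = (-7*p + x)*(-p + x)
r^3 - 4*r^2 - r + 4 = (r - 4)*(r - 1)*(r + 1)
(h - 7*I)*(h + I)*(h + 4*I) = h^3 - 2*I*h^2 + 31*h + 28*I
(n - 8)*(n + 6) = n^2 - 2*n - 48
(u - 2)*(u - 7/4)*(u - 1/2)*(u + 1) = u^4 - 13*u^3/4 + 9*u^2/8 + 29*u/8 - 7/4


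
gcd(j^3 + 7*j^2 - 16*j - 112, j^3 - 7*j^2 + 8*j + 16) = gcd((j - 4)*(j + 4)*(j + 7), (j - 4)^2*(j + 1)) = j - 4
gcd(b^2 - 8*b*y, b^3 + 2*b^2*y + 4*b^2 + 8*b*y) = b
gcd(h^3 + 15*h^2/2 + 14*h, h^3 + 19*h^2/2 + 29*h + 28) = h^2 + 15*h/2 + 14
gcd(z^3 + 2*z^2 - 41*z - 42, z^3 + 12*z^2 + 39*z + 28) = z^2 + 8*z + 7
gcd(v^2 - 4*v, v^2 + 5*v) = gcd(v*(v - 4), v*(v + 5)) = v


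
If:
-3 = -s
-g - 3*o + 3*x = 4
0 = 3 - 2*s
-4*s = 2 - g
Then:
No Solution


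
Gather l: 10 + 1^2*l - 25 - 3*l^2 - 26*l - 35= -3*l^2 - 25*l - 50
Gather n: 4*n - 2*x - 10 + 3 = 4*n - 2*x - 7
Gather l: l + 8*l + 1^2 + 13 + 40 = 9*l + 54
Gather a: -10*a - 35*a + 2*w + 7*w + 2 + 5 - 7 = -45*a + 9*w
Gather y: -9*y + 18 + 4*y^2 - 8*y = 4*y^2 - 17*y + 18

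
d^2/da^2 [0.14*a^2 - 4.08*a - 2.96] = 0.280000000000000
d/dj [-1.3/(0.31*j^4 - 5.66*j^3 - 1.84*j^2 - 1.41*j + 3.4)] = (1.612*j^3 - 22.074*j^2 - 4.784*j - 1.833)/(-0.31*j^4 + 5.66*j^3 + 1.84*j^2 + 1.41*j - 3.4)^2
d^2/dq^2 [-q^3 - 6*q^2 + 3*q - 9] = -6*q - 12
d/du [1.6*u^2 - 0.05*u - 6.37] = 3.2*u - 0.05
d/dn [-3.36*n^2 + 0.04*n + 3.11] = 0.04 - 6.72*n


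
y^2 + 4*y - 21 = (y - 3)*(y + 7)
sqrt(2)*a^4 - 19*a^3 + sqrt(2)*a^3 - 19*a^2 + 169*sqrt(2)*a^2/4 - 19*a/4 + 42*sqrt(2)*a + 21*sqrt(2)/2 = (a + 1/2)*(a - 6*sqrt(2))*(a - 7*sqrt(2)/2)*(sqrt(2)*a + sqrt(2)/2)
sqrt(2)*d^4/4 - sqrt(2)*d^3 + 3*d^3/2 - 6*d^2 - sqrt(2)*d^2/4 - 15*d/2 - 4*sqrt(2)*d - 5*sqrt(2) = (d/2 + sqrt(2)/2)*(d - 5)*(d + 2*sqrt(2))*(sqrt(2)*d/2 + sqrt(2)/2)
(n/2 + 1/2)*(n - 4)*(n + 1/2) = n^3/2 - 5*n^2/4 - 11*n/4 - 1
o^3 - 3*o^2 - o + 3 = (o - 3)*(o - 1)*(o + 1)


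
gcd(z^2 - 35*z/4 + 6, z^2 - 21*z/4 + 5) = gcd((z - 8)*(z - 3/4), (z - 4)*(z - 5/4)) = 1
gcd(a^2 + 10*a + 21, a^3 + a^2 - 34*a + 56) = a + 7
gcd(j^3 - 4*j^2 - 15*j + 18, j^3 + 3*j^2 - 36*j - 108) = j^2 - 3*j - 18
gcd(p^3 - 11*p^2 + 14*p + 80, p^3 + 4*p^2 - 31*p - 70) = p^2 - 3*p - 10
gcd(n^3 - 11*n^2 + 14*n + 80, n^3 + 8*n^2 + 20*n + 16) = n + 2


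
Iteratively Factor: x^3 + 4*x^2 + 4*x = (x + 2)*(x^2 + 2*x) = (x + 2)^2*(x)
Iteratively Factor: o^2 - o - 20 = (o - 5)*(o + 4)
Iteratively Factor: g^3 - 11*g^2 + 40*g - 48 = (g - 3)*(g^2 - 8*g + 16) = (g - 4)*(g - 3)*(g - 4)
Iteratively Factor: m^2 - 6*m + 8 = (m - 2)*(m - 4)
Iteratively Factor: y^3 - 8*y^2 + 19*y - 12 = (y - 1)*(y^2 - 7*y + 12) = (y - 3)*(y - 1)*(y - 4)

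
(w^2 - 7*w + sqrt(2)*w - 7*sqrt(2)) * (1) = w^2 - 7*w + sqrt(2)*w - 7*sqrt(2)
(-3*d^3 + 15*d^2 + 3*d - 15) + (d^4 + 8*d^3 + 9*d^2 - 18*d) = d^4 + 5*d^3 + 24*d^2 - 15*d - 15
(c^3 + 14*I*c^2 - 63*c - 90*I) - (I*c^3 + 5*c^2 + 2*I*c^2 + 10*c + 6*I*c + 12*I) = c^3 - I*c^3 - 5*c^2 + 12*I*c^2 - 73*c - 6*I*c - 102*I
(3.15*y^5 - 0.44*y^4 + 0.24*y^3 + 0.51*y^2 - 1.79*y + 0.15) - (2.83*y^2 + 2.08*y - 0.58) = 3.15*y^5 - 0.44*y^4 + 0.24*y^3 - 2.32*y^2 - 3.87*y + 0.73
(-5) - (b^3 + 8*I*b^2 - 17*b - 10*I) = -b^3 - 8*I*b^2 + 17*b - 5 + 10*I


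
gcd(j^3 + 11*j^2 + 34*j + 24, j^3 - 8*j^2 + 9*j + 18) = j + 1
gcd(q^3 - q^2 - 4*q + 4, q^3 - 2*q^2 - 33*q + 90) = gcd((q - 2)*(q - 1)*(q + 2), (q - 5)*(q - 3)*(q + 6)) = 1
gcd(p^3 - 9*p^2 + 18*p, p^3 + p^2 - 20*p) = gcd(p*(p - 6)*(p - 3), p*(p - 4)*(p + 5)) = p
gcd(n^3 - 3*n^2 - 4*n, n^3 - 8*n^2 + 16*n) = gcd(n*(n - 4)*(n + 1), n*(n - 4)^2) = n^2 - 4*n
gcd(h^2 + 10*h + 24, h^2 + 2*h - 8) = h + 4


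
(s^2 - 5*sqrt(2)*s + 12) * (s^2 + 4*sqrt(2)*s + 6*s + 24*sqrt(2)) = s^4 - sqrt(2)*s^3 + 6*s^3 - 28*s^2 - 6*sqrt(2)*s^2 - 168*s + 48*sqrt(2)*s + 288*sqrt(2)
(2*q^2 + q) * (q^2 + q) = 2*q^4 + 3*q^3 + q^2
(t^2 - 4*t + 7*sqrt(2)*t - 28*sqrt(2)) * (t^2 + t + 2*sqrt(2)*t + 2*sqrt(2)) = t^4 - 3*t^3 + 9*sqrt(2)*t^3 - 27*sqrt(2)*t^2 + 24*t^2 - 84*t - 36*sqrt(2)*t - 112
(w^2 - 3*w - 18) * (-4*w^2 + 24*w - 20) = -4*w^4 + 36*w^3 - 20*w^2 - 372*w + 360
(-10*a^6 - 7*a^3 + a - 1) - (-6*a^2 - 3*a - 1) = -10*a^6 - 7*a^3 + 6*a^2 + 4*a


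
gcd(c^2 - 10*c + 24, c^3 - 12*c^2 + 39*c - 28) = c - 4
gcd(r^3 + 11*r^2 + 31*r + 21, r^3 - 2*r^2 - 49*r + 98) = r + 7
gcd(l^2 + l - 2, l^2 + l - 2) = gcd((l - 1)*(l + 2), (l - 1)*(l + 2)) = l^2 + l - 2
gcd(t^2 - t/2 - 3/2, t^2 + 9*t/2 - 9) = t - 3/2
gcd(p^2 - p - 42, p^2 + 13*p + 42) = p + 6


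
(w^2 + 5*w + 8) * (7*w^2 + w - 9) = 7*w^4 + 36*w^3 + 52*w^2 - 37*w - 72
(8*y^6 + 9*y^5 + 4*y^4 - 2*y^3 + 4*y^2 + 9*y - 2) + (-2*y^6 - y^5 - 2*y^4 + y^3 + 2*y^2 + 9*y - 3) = 6*y^6 + 8*y^5 + 2*y^4 - y^3 + 6*y^2 + 18*y - 5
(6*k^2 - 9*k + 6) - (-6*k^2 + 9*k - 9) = 12*k^2 - 18*k + 15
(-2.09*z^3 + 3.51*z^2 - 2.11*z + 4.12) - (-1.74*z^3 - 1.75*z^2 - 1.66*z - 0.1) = -0.35*z^3 + 5.26*z^2 - 0.45*z + 4.22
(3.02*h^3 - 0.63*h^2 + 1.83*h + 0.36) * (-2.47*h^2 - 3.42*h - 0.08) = -7.4594*h^5 - 8.7723*h^4 - 2.6071*h^3 - 7.0974*h^2 - 1.3776*h - 0.0288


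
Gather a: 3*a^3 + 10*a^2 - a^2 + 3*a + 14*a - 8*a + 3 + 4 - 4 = 3*a^3 + 9*a^2 + 9*a + 3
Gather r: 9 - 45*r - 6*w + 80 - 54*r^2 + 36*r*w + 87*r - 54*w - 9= -54*r^2 + r*(36*w + 42) - 60*w + 80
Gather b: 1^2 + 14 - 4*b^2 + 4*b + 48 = -4*b^2 + 4*b + 63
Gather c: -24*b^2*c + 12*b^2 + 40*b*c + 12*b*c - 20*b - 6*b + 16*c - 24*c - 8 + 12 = 12*b^2 - 26*b + c*(-24*b^2 + 52*b - 8) + 4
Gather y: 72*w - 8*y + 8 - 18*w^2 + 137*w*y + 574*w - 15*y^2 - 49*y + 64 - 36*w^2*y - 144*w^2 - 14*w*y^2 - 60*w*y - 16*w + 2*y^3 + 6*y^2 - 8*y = -162*w^2 + 630*w + 2*y^3 + y^2*(-14*w - 9) + y*(-36*w^2 + 77*w - 65) + 72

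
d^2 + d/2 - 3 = (d - 3/2)*(d + 2)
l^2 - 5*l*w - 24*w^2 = (l - 8*w)*(l + 3*w)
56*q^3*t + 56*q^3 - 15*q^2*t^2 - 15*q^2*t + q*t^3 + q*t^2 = (-8*q + t)*(-7*q + t)*(q*t + q)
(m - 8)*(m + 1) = m^2 - 7*m - 8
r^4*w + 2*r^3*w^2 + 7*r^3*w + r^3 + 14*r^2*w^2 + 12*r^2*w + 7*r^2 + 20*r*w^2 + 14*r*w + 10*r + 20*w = (r + 2)*(r + 5)*(r + 2*w)*(r*w + 1)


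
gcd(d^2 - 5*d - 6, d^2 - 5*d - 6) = d^2 - 5*d - 6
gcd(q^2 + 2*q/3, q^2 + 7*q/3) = q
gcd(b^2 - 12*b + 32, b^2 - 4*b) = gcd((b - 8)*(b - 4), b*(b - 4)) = b - 4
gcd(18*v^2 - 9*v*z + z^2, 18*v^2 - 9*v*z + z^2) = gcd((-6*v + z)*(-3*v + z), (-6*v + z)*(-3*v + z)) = 18*v^2 - 9*v*z + z^2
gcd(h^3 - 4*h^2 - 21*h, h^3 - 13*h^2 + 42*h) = h^2 - 7*h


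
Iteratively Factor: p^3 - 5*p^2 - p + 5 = (p - 1)*(p^2 - 4*p - 5) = (p - 1)*(p + 1)*(p - 5)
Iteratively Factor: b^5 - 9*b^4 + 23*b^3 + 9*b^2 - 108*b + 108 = (b - 2)*(b^4 - 7*b^3 + 9*b^2 + 27*b - 54) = (b - 3)*(b - 2)*(b^3 - 4*b^2 - 3*b + 18) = (b - 3)^2*(b - 2)*(b^2 - b - 6) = (b - 3)^3*(b - 2)*(b + 2)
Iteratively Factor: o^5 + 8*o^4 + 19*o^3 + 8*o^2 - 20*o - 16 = (o - 1)*(o^4 + 9*o^3 + 28*o^2 + 36*o + 16) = (o - 1)*(o + 2)*(o^3 + 7*o^2 + 14*o + 8) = (o - 1)*(o + 1)*(o + 2)*(o^2 + 6*o + 8) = (o - 1)*(o + 1)*(o + 2)*(o + 4)*(o + 2)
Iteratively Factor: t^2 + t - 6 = (t + 3)*(t - 2)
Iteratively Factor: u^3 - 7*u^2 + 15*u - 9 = (u - 3)*(u^2 - 4*u + 3) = (u - 3)^2*(u - 1)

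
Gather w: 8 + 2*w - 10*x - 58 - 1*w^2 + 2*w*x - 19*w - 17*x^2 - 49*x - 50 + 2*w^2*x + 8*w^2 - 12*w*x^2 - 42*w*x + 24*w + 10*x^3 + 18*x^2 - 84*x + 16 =w^2*(2*x + 7) + w*(-12*x^2 - 40*x + 7) + 10*x^3 + x^2 - 143*x - 84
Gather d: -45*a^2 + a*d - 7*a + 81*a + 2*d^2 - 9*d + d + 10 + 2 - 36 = -45*a^2 + 74*a + 2*d^2 + d*(a - 8) - 24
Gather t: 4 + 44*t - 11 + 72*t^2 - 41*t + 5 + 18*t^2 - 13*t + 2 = 90*t^2 - 10*t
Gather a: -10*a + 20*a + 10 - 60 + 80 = 10*a + 30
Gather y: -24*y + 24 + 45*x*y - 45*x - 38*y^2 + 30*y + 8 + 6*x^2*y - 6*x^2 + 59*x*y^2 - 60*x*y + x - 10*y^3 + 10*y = -6*x^2 - 44*x - 10*y^3 + y^2*(59*x - 38) + y*(6*x^2 - 15*x + 16) + 32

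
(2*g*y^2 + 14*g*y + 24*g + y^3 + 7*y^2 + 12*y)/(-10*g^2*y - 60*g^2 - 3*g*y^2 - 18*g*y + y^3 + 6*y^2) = (y^2 + 7*y + 12)/(-5*g*y - 30*g + y^2 + 6*y)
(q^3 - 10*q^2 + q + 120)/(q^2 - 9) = (q^2 - 13*q + 40)/(q - 3)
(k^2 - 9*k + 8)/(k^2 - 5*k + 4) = (k - 8)/(k - 4)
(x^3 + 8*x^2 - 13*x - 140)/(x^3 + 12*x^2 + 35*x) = (x - 4)/x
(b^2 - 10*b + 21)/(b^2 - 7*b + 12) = (b - 7)/(b - 4)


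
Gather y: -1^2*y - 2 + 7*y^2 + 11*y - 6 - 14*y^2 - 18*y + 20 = -7*y^2 - 8*y + 12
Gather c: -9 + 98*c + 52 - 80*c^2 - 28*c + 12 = -80*c^2 + 70*c + 55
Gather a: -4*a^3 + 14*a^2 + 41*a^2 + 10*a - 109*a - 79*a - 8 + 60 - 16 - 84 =-4*a^3 + 55*a^2 - 178*a - 48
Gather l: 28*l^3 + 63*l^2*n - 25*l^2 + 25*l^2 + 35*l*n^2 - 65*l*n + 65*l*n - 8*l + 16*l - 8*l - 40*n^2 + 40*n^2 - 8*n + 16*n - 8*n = 28*l^3 + 63*l^2*n + 35*l*n^2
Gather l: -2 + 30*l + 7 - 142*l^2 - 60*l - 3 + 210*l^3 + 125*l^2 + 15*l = 210*l^3 - 17*l^2 - 15*l + 2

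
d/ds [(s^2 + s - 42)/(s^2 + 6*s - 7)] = 5/(s^2 - 2*s + 1)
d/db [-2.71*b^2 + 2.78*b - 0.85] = 2.78 - 5.42*b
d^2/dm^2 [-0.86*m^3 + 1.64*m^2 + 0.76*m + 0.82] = 3.28 - 5.16*m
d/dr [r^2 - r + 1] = 2*r - 1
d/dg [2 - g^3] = -3*g^2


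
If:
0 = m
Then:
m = 0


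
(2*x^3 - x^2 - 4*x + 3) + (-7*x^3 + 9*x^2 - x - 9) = -5*x^3 + 8*x^2 - 5*x - 6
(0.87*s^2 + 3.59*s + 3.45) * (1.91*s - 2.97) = 1.6617*s^3 + 4.273*s^2 - 4.0728*s - 10.2465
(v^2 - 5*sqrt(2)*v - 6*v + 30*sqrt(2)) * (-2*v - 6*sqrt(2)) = -2*v^3 + 4*sqrt(2)*v^2 + 12*v^2 - 24*sqrt(2)*v + 60*v - 360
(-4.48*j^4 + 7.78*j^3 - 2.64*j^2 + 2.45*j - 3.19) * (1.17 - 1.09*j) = 4.8832*j^5 - 13.7218*j^4 + 11.9802*j^3 - 5.7593*j^2 + 6.3436*j - 3.7323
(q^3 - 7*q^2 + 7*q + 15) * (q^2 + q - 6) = q^5 - 6*q^4 - 6*q^3 + 64*q^2 - 27*q - 90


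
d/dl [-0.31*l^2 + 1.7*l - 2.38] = 1.7 - 0.62*l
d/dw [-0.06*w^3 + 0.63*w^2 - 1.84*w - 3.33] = -0.18*w^2 + 1.26*w - 1.84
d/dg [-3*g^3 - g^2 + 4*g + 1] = -9*g^2 - 2*g + 4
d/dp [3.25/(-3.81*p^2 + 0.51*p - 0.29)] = (24.765*p - 1.6575)/(3.81*p^2 - 0.51*p + 0.29)^2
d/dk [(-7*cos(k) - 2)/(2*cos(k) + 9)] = 59*sin(k)/(2*cos(k) + 9)^2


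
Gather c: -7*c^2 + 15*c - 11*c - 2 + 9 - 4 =-7*c^2 + 4*c + 3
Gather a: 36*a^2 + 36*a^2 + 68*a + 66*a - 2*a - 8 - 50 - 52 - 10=72*a^2 + 132*a - 120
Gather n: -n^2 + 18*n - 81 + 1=-n^2 + 18*n - 80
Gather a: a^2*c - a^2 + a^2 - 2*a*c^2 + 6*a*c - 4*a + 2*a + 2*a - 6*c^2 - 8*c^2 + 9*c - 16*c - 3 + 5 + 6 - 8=a^2*c + a*(-2*c^2 + 6*c) - 14*c^2 - 7*c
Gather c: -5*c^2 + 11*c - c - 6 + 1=-5*c^2 + 10*c - 5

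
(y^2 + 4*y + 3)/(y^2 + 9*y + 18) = (y + 1)/(y + 6)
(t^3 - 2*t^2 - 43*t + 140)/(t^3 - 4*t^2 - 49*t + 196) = (t - 5)/(t - 7)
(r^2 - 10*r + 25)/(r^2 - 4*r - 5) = (r - 5)/(r + 1)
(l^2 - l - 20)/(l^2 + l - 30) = (l + 4)/(l + 6)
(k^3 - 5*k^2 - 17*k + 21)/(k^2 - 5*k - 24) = (k^2 - 8*k + 7)/(k - 8)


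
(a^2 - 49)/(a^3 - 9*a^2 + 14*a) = (a + 7)/(a*(a - 2))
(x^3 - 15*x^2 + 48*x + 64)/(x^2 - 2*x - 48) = (x^2 - 7*x - 8)/(x + 6)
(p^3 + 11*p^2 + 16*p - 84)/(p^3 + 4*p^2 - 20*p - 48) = (p^2 + 5*p - 14)/(p^2 - 2*p - 8)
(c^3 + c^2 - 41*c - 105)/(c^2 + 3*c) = c - 2 - 35/c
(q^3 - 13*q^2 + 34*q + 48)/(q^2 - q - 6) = (-q^3 + 13*q^2 - 34*q - 48)/(-q^2 + q + 6)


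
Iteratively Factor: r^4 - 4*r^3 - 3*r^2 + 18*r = (r)*(r^3 - 4*r^2 - 3*r + 18) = r*(r - 3)*(r^2 - r - 6) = r*(r - 3)*(r + 2)*(r - 3)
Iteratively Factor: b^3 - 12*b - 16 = (b + 2)*(b^2 - 2*b - 8) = (b + 2)^2*(b - 4)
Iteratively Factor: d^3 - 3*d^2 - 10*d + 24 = (d - 4)*(d^2 + d - 6) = (d - 4)*(d - 2)*(d + 3)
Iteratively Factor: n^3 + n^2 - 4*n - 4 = (n + 2)*(n^2 - n - 2) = (n + 1)*(n + 2)*(n - 2)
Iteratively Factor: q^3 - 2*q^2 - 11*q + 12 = (q + 3)*(q^2 - 5*q + 4) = (q - 4)*(q + 3)*(q - 1)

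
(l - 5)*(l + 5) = l^2 - 25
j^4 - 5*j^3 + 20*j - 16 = (j - 4)*(j - 2)*(j - 1)*(j + 2)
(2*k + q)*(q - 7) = 2*k*q - 14*k + q^2 - 7*q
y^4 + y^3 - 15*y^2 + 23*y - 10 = (y - 2)*(y - 1)^2*(y + 5)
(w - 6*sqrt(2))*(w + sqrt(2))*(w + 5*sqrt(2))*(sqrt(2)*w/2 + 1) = sqrt(2)*w^4/2 + w^3 - 31*sqrt(2)*w^2 - 122*w - 60*sqrt(2)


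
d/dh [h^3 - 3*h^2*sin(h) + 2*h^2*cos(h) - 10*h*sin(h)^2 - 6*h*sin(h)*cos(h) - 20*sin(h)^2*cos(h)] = -2*h^2*sin(h) - 3*h^2*cos(h) + 3*h^2 - 6*h*sin(h) - 10*h*sin(2*h) + 4*h*cos(h) - 6*h*cos(2*h) + 5*sin(h) - 3*sin(2*h) - 15*sin(3*h) + 5*cos(2*h) - 5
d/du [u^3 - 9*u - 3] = 3*u^2 - 9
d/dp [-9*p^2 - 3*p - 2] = -18*p - 3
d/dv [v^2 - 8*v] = 2*v - 8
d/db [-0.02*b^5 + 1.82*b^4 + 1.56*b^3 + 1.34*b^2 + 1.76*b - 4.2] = -0.1*b^4 + 7.28*b^3 + 4.68*b^2 + 2.68*b + 1.76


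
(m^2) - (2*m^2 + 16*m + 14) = -m^2 - 16*m - 14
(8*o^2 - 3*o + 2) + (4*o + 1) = 8*o^2 + o + 3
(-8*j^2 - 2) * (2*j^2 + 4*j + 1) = -16*j^4 - 32*j^3 - 12*j^2 - 8*j - 2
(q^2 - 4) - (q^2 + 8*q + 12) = -8*q - 16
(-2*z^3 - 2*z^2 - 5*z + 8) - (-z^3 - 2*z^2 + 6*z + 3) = -z^3 - 11*z + 5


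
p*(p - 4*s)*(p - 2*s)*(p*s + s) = p^4*s - 6*p^3*s^2 + p^3*s + 8*p^2*s^3 - 6*p^2*s^2 + 8*p*s^3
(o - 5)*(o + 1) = o^2 - 4*o - 5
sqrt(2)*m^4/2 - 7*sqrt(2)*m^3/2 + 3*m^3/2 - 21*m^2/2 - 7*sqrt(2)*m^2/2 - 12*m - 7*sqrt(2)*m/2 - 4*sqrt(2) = (m - 8)*(m + 1)*(m + sqrt(2))*(sqrt(2)*m/2 + 1/2)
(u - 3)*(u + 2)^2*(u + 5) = u^4 + 6*u^3 - 3*u^2 - 52*u - 60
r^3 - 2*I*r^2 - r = r*(r - I)^2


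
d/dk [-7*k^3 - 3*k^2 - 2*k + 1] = -21*k^2 - 6*k - 2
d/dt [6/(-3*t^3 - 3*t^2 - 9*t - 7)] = 18*(3*t^2 + 2*t + 3)/(3*t^3 + 3*t^2 + 9*t + 7)^2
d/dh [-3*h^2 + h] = 1 - 6*h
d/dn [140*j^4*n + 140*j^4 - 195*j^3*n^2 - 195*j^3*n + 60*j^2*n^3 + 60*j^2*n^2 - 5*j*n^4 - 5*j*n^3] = 5*j*(28*j^3 - 78*j^2*n - 39*j^2 + 36*j*n^2 + 24*j*n - 4*n^3 - 3*n^2)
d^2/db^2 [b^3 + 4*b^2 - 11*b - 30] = 6*b + 8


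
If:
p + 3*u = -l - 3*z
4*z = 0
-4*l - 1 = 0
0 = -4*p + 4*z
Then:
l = -1/4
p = 0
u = 1/12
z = 0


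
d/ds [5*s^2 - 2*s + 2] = 10*s - 2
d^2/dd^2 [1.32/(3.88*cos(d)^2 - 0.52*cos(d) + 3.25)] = (-79.487232*(1 - cos(d)^2)^2 + 7.989696*cos(d)^3 + 26.480256*cos(d)^2 - 18.210192*cos(d) + 46.910688)/(3.88*cos(d)^2 - 0.52*cos(d) + 3.25)^3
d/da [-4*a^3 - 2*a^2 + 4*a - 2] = -12*a^2 - 4*a + 4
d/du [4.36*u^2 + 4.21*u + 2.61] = 8.72*u + 4.21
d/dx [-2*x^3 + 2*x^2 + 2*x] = -6*x^2 + 4*x + 2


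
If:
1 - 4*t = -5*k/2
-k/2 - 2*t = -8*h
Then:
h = 7*t/20 - 1/40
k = 8*t/5 - 2/5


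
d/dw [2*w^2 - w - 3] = 4*w - 1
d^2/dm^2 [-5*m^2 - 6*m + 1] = -10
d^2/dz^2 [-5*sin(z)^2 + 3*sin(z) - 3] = -3*sin(z) - 10*cos(2*z)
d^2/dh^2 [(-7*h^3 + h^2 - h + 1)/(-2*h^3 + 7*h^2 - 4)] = 2*(94*h^6 + 12*h^5 - 402*h^4 + 413*h^3 - 279*h^2 + 444*h - 44)/(8*h^9 - 84*h^8 + 294*h^7 - 295*h^6 - 336*h^5 + 588*h^4 + 96*h^3 - 336*h^2 + 64)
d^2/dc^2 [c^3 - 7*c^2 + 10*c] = 6*c - 14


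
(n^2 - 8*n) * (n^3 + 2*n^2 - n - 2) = n^5 - 6*n^4 - 17*n^3 + 6*n^2 + 16*n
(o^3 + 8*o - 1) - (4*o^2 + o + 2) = o^3 - 4*o^2 + 7*o - 3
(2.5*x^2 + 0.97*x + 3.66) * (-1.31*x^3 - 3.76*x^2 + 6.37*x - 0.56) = -3.275*x^5 - 10.6707*x^4 + 7.4832*x^3 - 8.9827*x^2 + 22.771*x - 2.0496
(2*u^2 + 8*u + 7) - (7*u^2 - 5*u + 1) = -5*u^2 + 13*u + 6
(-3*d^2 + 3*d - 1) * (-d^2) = 3*d^4 - 3*d^3 + d^2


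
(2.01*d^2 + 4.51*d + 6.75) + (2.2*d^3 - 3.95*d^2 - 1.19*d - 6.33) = 2.2*d^3 - 1.94*d^2 + 3.32*d + 0.42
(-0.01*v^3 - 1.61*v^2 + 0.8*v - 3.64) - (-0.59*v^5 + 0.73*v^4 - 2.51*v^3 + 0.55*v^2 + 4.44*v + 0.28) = 0.59*v^5 - 0.73*v^4 + 2.5*v^3 - 2.16*v^2 - 3.64*v - 3.92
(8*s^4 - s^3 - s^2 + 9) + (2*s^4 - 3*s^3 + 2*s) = 10*s^4 - 4*s^3 - s^2 + 2*s + 9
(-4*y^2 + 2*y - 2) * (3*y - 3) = -12*y^3 + 18*y^2 - 12*y + 6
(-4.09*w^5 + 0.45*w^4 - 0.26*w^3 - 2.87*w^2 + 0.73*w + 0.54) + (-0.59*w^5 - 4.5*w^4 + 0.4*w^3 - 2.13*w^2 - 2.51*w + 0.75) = -4.68*w^5 - 4.05*w^4 + 0.14*w^3 - 5.0*w^2 - 1.78*w + 1.29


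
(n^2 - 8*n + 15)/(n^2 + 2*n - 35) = (n - 3)/(n + 7)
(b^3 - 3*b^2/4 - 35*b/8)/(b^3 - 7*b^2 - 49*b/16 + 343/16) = 2*b*(2*b - 5)/(4*b^2 - 35*b + 49)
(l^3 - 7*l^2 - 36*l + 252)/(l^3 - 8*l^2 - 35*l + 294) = (l - 6)/(l - 7)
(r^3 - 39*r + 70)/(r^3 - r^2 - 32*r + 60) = (r + 7)/(r + 6)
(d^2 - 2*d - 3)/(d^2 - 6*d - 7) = (d - 3)/(d - 7)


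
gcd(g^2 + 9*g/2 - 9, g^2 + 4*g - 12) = g + 6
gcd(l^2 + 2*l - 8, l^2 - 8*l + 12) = l - 2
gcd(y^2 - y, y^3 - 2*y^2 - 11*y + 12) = y - 1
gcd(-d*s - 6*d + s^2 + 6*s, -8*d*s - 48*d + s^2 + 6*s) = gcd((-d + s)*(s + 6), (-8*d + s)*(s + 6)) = s + 6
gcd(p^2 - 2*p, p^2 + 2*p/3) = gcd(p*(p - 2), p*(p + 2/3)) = p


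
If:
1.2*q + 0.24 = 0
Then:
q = -0.20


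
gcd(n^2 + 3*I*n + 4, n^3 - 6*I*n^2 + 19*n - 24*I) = n - I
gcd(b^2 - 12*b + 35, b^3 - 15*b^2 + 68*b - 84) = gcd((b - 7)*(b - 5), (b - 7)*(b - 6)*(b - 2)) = b - 7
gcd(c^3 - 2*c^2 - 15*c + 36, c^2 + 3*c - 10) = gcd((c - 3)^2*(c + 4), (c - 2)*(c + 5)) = 1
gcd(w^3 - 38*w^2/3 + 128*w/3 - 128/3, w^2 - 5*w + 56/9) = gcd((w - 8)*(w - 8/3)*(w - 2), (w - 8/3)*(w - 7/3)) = w - 8/3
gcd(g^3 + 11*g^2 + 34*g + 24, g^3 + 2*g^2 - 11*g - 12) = g^2 + 5*g + 4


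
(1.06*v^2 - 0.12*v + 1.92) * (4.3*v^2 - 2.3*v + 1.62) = 4.558*v^4 - 2.954*v^3 + 10.2492*v^2 - 4.6104*v + 3.1104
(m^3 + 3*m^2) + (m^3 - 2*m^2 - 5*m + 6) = 2*m^3 + m^2 - 5*m + 6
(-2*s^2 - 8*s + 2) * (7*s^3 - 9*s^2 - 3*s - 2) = -14*s^5 - 38*s^4 + 92*s^3 + 10*s^2 + 10*s - 4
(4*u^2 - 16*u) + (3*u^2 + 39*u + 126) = 7*u^2 + 23*u + 126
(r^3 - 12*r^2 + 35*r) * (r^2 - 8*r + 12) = r^5 - 20*r^4 + 143*r^3 - 424*r^2 + 420*r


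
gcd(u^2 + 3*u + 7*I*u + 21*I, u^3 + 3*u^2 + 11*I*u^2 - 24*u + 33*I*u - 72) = u + 3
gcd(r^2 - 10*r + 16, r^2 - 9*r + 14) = r - 2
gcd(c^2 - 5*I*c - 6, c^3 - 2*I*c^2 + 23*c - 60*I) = c - 3*I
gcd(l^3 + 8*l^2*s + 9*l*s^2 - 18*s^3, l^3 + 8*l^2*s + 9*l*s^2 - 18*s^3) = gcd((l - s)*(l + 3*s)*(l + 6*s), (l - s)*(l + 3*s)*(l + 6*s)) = -l^3 - 8*l^2*s - 9*l*s^2 + 18*s^3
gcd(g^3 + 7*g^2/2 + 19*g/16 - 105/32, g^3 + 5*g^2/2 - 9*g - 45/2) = g + 5/2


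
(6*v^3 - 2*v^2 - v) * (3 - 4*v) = -24*v^4 + 26*v^3 - 2*v^2 - 3*v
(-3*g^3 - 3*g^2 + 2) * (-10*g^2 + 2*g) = 30*g^5 + 24*g^4 - 6*g^3 - 20*g^2 + 4*g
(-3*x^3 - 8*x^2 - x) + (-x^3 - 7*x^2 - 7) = -4*x^3 - 15*x^2 - x - 7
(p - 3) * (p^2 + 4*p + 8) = p^3 + p^2 - 4*p - 24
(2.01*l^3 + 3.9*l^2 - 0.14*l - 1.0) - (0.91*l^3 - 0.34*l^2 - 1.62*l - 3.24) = 1.1*l^3 + 4.24*l^2 + 1.48*l + 2.24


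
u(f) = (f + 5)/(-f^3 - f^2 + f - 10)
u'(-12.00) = 0.00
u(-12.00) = 0.00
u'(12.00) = 0.00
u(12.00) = -0.00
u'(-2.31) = 0.80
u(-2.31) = -0.51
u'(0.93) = 0.08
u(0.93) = -0.55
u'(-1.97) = 0.18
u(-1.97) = -0.37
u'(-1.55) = 0.00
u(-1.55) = -0.34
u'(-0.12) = -0.16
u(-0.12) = -0.48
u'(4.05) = 0.05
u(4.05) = -0.10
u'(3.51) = 0.08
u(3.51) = -0.14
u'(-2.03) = 0.23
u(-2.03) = -0.38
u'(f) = (f + 5)*(3*f^2 + 2*f - 1)/(-f^3 - f^2 + f - 10)^2 + 1/(-f^3 - f^2 + f - 10) = (-f^3 - f^2 + f + (f + 5)*(3*f^2 + 2*f - 1) - 10)/(f^3 + f^2 - f + 10)^2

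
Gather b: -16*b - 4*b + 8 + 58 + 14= 80 - 20*b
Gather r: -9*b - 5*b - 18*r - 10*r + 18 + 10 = -14*b - 28*r + 28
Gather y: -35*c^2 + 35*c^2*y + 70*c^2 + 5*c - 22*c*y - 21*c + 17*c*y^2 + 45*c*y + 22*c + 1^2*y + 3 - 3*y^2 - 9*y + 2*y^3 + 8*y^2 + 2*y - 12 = 35*c^2 + 6*c + 2*y^3 + y^2*(17*c + 5) + y*(35*c^2 + 23*c - 6) - 9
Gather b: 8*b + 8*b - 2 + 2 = 16*b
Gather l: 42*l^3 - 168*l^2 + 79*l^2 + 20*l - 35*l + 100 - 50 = 42*l^3 - 89*l^2 - 15*l + 50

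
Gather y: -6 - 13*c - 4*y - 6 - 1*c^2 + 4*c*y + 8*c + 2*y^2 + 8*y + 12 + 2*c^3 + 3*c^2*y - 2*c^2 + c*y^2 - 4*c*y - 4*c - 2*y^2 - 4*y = 2*c^3 + 3*c^2*y - 3*c^2 + c*y^2 - 9*c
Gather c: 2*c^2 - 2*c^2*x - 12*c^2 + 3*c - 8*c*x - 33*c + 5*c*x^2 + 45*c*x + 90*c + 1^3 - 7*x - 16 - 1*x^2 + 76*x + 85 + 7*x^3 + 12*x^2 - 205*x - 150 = c^2*(-2*x - 10) + c*(5*x^2 + 37*x + 60) + 7*x^3 + 11*x^2 - 136*x - 80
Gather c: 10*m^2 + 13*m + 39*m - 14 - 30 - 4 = 10*m^2 + 52*m - 48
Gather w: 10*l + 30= 10*l + 30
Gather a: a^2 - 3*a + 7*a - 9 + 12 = a^2 + 4*a + 3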